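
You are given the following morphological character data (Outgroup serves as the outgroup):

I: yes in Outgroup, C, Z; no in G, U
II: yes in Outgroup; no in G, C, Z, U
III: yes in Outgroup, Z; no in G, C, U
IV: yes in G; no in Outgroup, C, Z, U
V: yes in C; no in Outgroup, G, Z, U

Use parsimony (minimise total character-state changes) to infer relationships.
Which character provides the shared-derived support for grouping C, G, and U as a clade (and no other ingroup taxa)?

Character polarity is set by the outgroup: the derived state is whichever differs from the outgroup's state, so for I, II, III the derived state is 'no', and for the remaining characters it is 'yes'.
I: derived state 'no' in G and U only — synapomorphy for {G, U}.
II (derived state 'no') is shared by all ingroup taxa — unites the whole ingroup.
III: derived state 'no' in C, G, and U only — synapomorphy for {C, G, U}.
IV: derived state 'yes' in G only — an autapomorphy, so it tells us nothing about relationships among taxa.
V (derived state 'yes') is unique to C (autapomorphy; uninformative for grouping).
Most parsimonious ingroup topology: (((G,U),C),Z).
The clade {C, G, U} is supported by III: its derived state 'no' occurs in exactly those taxa and in no other taxon (including the outgroup).

III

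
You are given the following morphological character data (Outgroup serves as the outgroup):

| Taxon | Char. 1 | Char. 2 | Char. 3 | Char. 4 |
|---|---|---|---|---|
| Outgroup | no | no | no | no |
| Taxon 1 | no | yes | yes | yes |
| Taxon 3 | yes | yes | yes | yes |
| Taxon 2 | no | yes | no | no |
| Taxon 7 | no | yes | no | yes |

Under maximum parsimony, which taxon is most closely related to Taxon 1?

Taxon 3

The outgroup has state 'no' for every character, so 'yes' is the derived state throughout.
Char. 1 (derived state 'yes') is unique to Taxon 3 (autapomorphy; uninformative for grouping).
Char. 2 (derived state 'yes') is shared by all ingroup taxa — unites the whole ingroup.
Char. 3: derived state 'yes' in Taxon 1 and Taxon 3 only — synapomorphy for {Taxon 1, Taxon 3}.
Char. 4 (derived state 'yes') is shared by Taxon 1, Taxon 3, and Taxon 7 — a synapomorphy uniting that clade.
Most parsimonious ingroup topology: (((Taxon 1,Taxon 3),Taxon 7),Taxon 2).
Taxon 1 and Taxon 3 form a cherry on this tree, so they are sister taxa.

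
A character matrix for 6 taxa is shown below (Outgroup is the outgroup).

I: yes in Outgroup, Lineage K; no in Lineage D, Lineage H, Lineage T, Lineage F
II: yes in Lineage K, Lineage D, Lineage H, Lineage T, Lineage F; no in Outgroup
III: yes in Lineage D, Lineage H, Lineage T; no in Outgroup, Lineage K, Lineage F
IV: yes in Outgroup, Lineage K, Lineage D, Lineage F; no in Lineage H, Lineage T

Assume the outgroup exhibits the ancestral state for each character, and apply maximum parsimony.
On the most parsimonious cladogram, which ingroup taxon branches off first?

Lineage K

Character polarity is set by the outgroup: the derived state is whichever differs from the outgroup's state, so for I, IV the derived state is 'no', and for the remaining characters it is 'yes'.
Only Lineage D, Lineage F, Lineage H, and Lineage T show the derived state 'no' for I, supporting them as a clade.
All ingroup taxa share the derived state 'yes' for II; it defines the ingroup but does not resolve relationships within it.
III: derived state 'yes' in Lineage D, Lineage H, and Lineage T only — synapomorphy for {Lineage D, Lineage H, Lineage T}.
IV (derived state 'no') is shared by Lineage H and Lineage T — a synapomorphy uniting that clade.
Most parsimonious ingroup topology: (Lineage K,((Lineage D,(Lineage H,Lineage T)),Lineage F)).
Lineage K is sister to the clade containing all other ingroup taxa, so it is the earliest-diverging (most basal) ingroup lineage.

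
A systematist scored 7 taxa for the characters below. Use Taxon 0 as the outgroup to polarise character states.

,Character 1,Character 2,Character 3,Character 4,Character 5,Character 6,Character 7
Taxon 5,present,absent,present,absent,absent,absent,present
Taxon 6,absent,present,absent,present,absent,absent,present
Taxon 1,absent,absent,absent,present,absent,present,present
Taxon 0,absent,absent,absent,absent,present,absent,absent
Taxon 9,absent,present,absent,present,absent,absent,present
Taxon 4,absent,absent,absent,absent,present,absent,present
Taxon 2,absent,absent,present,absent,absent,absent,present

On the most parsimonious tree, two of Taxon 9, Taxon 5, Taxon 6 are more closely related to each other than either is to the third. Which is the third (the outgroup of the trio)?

Taxon 5

Character polarity is set by the outgroup: the derived state is whichever differs from the outgroup's state, so for Character 5 the derived state is 'absent', and for the remaining characters it is 'present'.
Character 1 (derived state 'present') is unique to Taxon 5 (autapomorphy; uninformative for grouping).
Only Taxon 6 and Taxon 9 show the derived state 'present' for Character 2, supporting them as a clade.
Character 3: derived state 'present' in Taxon 2 and Taxon 5 only — synapomorphy for {Taxon 2, Taxon 5}.
Only Taxon 1, Taxon 6, and Taxon 9 show the derived state 'present' for Character 4, supporting them as a clade.
Character 5: derived state 'absent' in Taxon 1, Taxon 2, Taxon 5, Taxon 6, and Taxon 9 only — synapomorphy for {Taxon 1, Taxon 2, Taxon 5, Taxon 6, Taxon 9}.
Character 6: derived state 'present' in Taxon 1 only — an autapomorphy, so it tells us nothing about relationships among taxa.
Character 7 (derived state 'present') is shared by all ingroup taxa — unites the whole ingroup.
Most parsimonious ingroup topology: ((((Taxon 9,Taxon 6),Taxon 1),(Taxon 2,Taxon 5)),Taxon 4).
Taxon 6 and Taxon 9 share a more recent common ancestor with each other than either does with Taxon 5, so Taxon 5 is the least closely related of the three.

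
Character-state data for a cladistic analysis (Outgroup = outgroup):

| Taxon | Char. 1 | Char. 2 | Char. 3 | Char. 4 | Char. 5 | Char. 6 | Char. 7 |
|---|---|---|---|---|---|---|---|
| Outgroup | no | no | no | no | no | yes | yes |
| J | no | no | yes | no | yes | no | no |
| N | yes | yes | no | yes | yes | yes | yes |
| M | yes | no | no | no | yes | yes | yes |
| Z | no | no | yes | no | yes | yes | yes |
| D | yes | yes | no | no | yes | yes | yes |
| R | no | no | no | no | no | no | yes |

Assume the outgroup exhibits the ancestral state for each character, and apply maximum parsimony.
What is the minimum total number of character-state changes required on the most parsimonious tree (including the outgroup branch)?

8

Character polarity is set by the outgroup: the derived state is whichever differs from the outgroup's state, so for Char. 6, Char. 7 the derived state is 'no', and for the remaining characters it is 'yes'.
Char. 1: derived state 'yes' in D, M, and N only — synapomorphy for {D, M, N}.
Only D and N show the derived state 'yes' for Char. 2, supporting them as a clade.
Char. 3: derived state 'yes' in J and Z only — synapomorphy for {J, Z}.
Char. 4 (derived state 'yes') is unique to N (autapomorphy; uninformative for grouping).
Char. 5 (derived state 'yes') is shared by D, J, M, N, and Z — a synapomorphy uniting that clade.
Char. 6 groups J and R, which is incompatible with the clades supported by the remaining characters; treating it as convergent (homoplasy) costs fewer steps than any alternative tree.
Char. 7 (derived state 'no') is unique to J (autapomorphy; uninformative for grouping).
Most parsimonious ingroup topology: (((J,Z),((N,D),M)),R).
Changes per character on this tree: Char. 1: 1; Char. 2: 1; Char. 3: 1; Char. 4: 1; Char. 5: 1; Char. 6: 2; Char. 7: 1.
Total = 8.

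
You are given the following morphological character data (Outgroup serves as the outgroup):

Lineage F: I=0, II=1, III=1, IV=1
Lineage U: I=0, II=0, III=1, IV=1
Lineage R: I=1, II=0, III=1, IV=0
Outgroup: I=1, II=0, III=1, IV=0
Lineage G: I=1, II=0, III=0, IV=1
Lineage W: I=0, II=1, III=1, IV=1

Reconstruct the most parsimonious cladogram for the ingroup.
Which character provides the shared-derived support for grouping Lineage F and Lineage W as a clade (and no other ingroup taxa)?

Character polarity is set by the outgroup: the derived state is whichever differs from the outgroup's state, so for I, III the derived state is '0', and for the remaining characters it is '1'.
I (derived state '0') is shared by Lineage F, Lineage U, and Lineage W — a synapomorphy uniting that clade.
II (derived state '1') is shared by Lineage F and Lineage W — a synapomorphy uniting that clade.
III (derived state '0') is unique to Lineage G (autapomorphy; uninformative for grouping).
IV (derived state '1') is shared by Lineage F, Lineage G, Lineage U, and Lineage W — a synapomorphy uniting that clade.
Most parsimonious ingroup topology: (Lineage R,(((Lineage W,Lineage F),Lineage U),Lineage G)).
The clade {Lineage F, Lineage W} is supported by II: its derived state '1' occurs in exactly those taxa and in no other taxon (including the outgroup).

II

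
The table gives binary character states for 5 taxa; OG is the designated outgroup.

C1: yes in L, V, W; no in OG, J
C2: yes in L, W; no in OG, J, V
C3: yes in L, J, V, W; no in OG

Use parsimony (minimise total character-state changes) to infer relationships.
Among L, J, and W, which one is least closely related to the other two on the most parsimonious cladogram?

The outgroup has state 'no' for every character, so 'yes' is the derived state throughout.
Only L, V, and W show the derived state 'yes' for C1, supporting them as a clade.
C2 (derived state 'yes') is shared by L and W — a synapomorphy uniting that clade.
C3 (derived state 'yes') is shared by all ingroup taxa — unites the whole ingroup.
Most parsimonious ingroup topology: (((L,W),V),J).
W and L share a more recent common ancestor with each other than either does with J, so J is the least closely related of the three.

J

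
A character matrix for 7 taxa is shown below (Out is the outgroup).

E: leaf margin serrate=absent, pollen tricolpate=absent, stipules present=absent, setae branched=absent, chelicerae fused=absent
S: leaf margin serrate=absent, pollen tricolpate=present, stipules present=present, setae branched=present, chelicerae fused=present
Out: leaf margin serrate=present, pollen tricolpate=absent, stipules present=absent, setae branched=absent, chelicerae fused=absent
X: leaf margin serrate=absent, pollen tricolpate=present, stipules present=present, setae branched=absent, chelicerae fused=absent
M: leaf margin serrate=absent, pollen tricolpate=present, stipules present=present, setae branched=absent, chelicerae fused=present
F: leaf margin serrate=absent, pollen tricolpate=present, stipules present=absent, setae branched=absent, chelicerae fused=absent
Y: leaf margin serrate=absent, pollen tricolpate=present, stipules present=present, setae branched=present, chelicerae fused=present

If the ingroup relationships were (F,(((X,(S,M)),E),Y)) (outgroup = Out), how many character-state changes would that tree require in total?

9

Map each character onto (F,(((X,(S,M)),E),Y)) (rooted by Out) and count the minimum state changes it requires (Fitch parsimony):
leaf margin serrate: 1; pollen tricolpate: 2; stipules present: 2; setae branched: 2; chelicerae fused: 2.
Total tree length = 9.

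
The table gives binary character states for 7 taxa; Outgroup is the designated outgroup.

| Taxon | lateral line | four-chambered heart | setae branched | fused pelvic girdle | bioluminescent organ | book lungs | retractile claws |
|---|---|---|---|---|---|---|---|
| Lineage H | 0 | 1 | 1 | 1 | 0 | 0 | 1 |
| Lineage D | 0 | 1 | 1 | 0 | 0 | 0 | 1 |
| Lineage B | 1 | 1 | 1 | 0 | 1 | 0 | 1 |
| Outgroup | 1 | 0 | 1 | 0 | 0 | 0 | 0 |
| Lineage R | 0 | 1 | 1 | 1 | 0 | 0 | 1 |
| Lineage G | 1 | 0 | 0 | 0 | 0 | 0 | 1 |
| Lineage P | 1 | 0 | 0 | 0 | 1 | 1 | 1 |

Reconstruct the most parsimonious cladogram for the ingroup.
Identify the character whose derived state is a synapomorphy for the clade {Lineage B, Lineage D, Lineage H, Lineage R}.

Character polarity is set by the outgroup: the derived state is whichever differs from the outgroup's state, so for lateral line, setae branched the derived state is '0', and for the remaining characters it is '1'.
lateral line (derived state '0') is shared by Lineage D, Lineage H, and Lineage R — a synapomorphy uniting that clade.
Only Lineage B, Lineage D, Lineage H, and Lineage R show the derived state '1' for four-chambered heart, supporting them as a clade.
Only Lineage G and Lineage P show the derived state '0' for setae branched, supporting them as a clade.
fused pelvic girdle: derived state '1' in Lineage H and Lineage R only — synapomorphy for {Lineage H, Lineage R}.
bioluminescent organ (state '1') occurs in Lineage B and Lineage P but conflicts with the nesting implied by the other characters — most parsimoniously interpreted as homoplasy.
book lungs: derived state '1' in Lineage P only — an autapomorphy, so it tells us nothing about relationships among taxa.
retractile claws (derived state '1') is shared by all ingroup taxa — unites the whole ingroup.
Most parsimonious ingroup topology: (((Lineage D,(Lineage R,Lineage H)),Lineage B),(Lineage G,Lineage P)).
The clade {Lineage B, Lineage D, Lineage H, Lineage R} is supported by four-chambered heart: its derived state '1' occurs in exactly those taxa and in no other taxon (including the outgroup).

four-chambered heart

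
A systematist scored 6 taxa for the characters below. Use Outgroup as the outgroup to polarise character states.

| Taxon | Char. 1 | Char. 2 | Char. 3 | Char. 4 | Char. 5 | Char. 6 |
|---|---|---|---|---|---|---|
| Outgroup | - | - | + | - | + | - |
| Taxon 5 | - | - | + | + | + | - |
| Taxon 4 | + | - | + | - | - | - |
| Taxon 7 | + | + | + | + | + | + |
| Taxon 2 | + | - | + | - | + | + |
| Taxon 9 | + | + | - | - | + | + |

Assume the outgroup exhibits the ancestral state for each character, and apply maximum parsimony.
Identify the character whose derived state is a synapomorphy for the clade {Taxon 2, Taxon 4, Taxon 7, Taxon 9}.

Char. 1

Character polarity is set by the outgroup: the derived state is whichever differs from the outgroup's state, so for Char. 3, Char. 5 the derived state is '-', and for the remaining characters it is '+'.
Only Taxon 2, Taxon 4, Taxon 7, and Taxon 9 show the derived state '+' for Char. 1, supporting them as a clade.
Char. 2: derived state '+' in Taxon 7 and Taxon 9 only — synapomorphy for {Taxon 7, Taxon 9}.
Char. 3 (derived state '-') is unique to Taxon 9 (autapomorphy; uninformative for grouping).
Char. 4 (state '+') occurs in Taxon 5 and Taxon 7 but conflicts with the nesting implied by the other characters — most parsimoniously interpreted as homoplasy.
Char. 5 (derived state '-') is unique to Taxon 4 (autapomorphy; uninformative for grouping).
Char. 6: derived state '+' in Taxon 2, Taxon 7, and Taxon 9 only — synapomorphy for {Taxon 2, Taxon 7, Taxon 9}.
Most parsimonious ingroup topology: (Taxon 5,(Taxon 4,((Taxon 7,Taxon 9),Taxon 2))).
The clade {Taxon 2, Taxon 4, Taxon 7, Taxon 9} is supported by Char. 1: its derived state '+' occurs in exactly those taxa and in no other taxon (including the outgroup).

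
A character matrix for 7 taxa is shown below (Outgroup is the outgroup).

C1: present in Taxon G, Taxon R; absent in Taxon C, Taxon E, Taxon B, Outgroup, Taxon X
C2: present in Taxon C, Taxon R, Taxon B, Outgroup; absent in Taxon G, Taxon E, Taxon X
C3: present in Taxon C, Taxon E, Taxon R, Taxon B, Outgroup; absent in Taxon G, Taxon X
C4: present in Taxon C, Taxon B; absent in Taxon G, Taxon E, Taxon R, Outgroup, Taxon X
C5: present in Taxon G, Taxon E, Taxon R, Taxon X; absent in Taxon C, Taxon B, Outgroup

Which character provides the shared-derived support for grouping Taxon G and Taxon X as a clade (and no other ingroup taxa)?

C3

Character polarity is set by the outgroup: the derived state is whichever differs from the outgroup's state, so for C2, C3 the derived state is 'absent', and for the remaining characters it is 'present'.
C1 (state 'present') occurs in Taxon G and Taxon R but conflicts with the nesting implied by the other characters — most parsimoniously interpreted as homoplasy.
C2: derived state 'absent' in Taxon E, Taxon G, and Taxon X only — synapomorphy for {Taxon E, Taxon G, Taxon X}.
Only Taxon G and Taxon X show the derived state 'absent' for C3, supporting them as a clade.
C4: derived state 'present' in Taxon B and Taxon C only — synapomorphy for {Taxon B, Taxon C}.
C5: derived state 'present' in Taxon E, Taxon G, Taxon R, and Taxon X only — synapomorphy for {Taxon E, Taxon G, Taxon R, Taxon X}.
Most parsimonious ingroup topology: ((Taxon C,Taxon B),((Taxon E,(Taxon G,Taxon X)),Taxon R)).
The clade {Taxon G, Taxon X} is supported by C3: its derived state 'absent' occurs in exactly those taxa and in no other taxon (including the outgroup).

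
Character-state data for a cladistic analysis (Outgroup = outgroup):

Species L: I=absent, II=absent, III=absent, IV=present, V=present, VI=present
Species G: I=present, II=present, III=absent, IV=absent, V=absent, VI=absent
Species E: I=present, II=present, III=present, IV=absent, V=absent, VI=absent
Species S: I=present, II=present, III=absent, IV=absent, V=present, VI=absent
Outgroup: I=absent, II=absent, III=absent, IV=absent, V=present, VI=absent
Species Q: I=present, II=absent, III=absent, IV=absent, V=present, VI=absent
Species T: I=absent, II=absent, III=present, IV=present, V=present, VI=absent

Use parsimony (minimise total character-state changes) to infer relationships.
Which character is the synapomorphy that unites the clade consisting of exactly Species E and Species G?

V

Character polarity is set by the outgroup: the derived state is whichever differs from the outgroup's state, so for V the derived state is 'absent', and for the remaining characters it is 'present'.
I: derived state 'present' in Species E, Species G, Species Q, and Species S only — synapomorphy for {Species E, Species G, Species Q, Species S}.
II: derived state 'present' in Species E, Species G, and Species S only — synapomorphy for {Species E, Species G, Species S}.
III (state 'present') occurs in Species E and Species T but conflicts with the nesting implied by the other characters — most parsimoniously interpreted as homoplasy.
Only Species L and Species T show the derived state 'present' for IV, supporting them as a clade.
V (derived state 'absent') is shared by Species E and Species G — a synapomorphy uniting that clade.
VI (derived state 'present') is unique to Species L (autapomorphy; uninformative for grouping).
Most parsimonious ingroup topology: (((Species S,(Species E,Species G)),Species Q),(Species L,Species T)).
The clade {Species E, Species G} is supported by V: its derived state 'absent' occurs in exactly those taxa and in no other taxon (including the outgroup).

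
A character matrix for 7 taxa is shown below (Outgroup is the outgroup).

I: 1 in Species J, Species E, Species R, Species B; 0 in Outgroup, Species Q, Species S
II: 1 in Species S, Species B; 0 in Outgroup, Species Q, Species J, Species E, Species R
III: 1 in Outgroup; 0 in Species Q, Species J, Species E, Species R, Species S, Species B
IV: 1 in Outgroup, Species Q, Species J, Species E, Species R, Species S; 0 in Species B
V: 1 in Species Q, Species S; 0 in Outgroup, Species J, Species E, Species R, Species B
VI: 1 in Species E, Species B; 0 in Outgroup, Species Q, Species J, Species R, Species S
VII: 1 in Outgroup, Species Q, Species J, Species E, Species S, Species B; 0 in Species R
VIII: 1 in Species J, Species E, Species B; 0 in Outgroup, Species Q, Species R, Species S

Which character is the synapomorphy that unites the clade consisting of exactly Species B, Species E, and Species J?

Character polarity is set by the outgroup: the derived state is whichever differs from the outgroup's state, so for III, IV, VII the derived state is '0', and for the remaining characters it is '1'.
I: derived state '1' in Species B, Species E, Species J, and Species R only — synapomorphy for {Species B, Species E, Species J, Species R}.
II (state '1') occurs in Species B and Species S but conflicts with the nesting implied by the other characters — most parsimoniously interpreted as homoplasy.
III (derived state '0') is shared by all ingroup taxa — unites the whole ingroup.
IV (derived state '0') is unique to Species B (autapomorphy; uninformative for grouping).
V (derived state '1') is shared by Species Q and Species S — a synapomorphy uniting that clade.
Only Species B and Species E show the derived state '1' for VI, supporting them as a clade.
VII (derived state '0') is unique to Species R (autapomorphy; uninformative for grouping).
VIII: derived state '1' in Species B, Species E, and Species J only — synapomorphy for {Species B, Species E, Species J}.
Most parsimonious ingroup topology: ((Species Q,Species S),((Species J,(Species E,Species B)),Species R)).
The clade {Species B, Species E, Species J} is supported by VIII: its derived state '1' occurs in exactly those taxa and in no other taxon (including the outgroup).

VIII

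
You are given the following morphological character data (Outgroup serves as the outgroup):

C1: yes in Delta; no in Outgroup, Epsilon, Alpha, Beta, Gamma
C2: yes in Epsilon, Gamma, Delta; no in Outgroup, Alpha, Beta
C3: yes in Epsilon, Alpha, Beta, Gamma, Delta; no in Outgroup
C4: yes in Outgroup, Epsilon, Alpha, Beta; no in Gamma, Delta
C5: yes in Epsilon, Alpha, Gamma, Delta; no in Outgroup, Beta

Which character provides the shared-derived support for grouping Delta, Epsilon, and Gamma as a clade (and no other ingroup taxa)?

C2

Character polarity is set by the outgroup: the derived state is whichever differs from the outgroup's state, so for C4 the derived state is 'no', and for the remaining characters it is 'yes'.
C1: derived state 'yes' in Delta only — an autapomorphy, so it tells us nothing about relationships among taxa.
C2: derived state 'yes' in Delta, Epsilon, and Gamma only — synapomorphy for {Delta, Epsilon, Gamma}.
C3 (derived state 'yes') is shared by all ingroup taxa — unites the whole ingroup.
Only Delta and Gamma show the derived state 'no' for C4, supporting them as a clade.
C5 (derived state 'yes') is shared by Alpha, Delta, Epsilon, and Gamma — a synapomorphy uniting that clade.
Most parsimonious ingroup topology: (((Epsilon,(Gamma,Delta)),Alpha),Beta).
The clade {Delta, Epsilon, Gamma} is supported by C2: its derived state 'yes' occurs in exactly those taxa and in no other taxon (including the outgroup).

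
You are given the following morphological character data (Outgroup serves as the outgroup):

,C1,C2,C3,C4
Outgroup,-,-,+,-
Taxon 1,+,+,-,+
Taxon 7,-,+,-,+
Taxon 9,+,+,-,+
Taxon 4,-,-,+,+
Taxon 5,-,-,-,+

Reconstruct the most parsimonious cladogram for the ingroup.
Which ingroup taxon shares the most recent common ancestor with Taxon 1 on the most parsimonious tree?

Character polarity is set by the outgroup: the derived state is whichever differs from the outgroup's state, so for C3 the derived state is '-', and for the remaining characters it is '+'.
C1: derived state '+' in Taxon 1 and Taxon 9 only — synapomorphy for {Taxon 1, Taxon 9}.
C2: derived state '+' in Taxon 1, Taxon 7, and Taxon 9 only — synapomorphy for {Taxon 1, Taxon 7, Taxon 9}.
C3 (derived state '-') is shared by Taxon 1, Taxon 5, Taxon 7, and Taxon 9 — a synapomorphy uniting that clade.
C4 (derived state '+') is shared by all ingroup taxa — unites the whole ingroup.
Most parsimonious ingroup topology: (((Taxon 7,(Taxon 1,Taxon 9)),Taxon 5),Taxon 4).
Taxon 1 and Taxon 9 form a cherry on this tree, so they are sister taxa.

Taxon 9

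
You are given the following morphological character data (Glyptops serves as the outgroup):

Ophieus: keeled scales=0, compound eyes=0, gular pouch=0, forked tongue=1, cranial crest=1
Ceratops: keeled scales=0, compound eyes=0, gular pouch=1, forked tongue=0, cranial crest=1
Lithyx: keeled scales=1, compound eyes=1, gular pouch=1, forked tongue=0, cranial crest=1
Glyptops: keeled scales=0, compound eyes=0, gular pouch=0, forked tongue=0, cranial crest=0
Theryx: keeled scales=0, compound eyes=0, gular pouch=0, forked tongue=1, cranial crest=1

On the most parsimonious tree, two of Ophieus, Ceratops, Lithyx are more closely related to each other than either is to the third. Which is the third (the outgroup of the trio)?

The outgroup has state '0' for every character, so '1' is the derived state throughout.
keeled scales (derived state '1') is unique to Lithyx (autapomorphy; uninformative for grouping).
compound eyes: derived state '1' in Lithyx only — an autapomorphy, so it tells us nothing about relationships among taxa.
gular pouch: derived state '1' in Ceratops and Lithyx only — synapomorphy for {Ceratops, Lithyx}.
forked tongue (derived state '1') is shared by Ophieus and Theryx — a synapomorphy uniting that clade.
cranial crest (derived state '1') is shared by all ingroup taxa — unites the whole ingroup.
Most parsimonious ingroup topology: ((Theryx,Ophieus),(Lithyx,Ceratops)).
Ceratops and Lithyx share a more recent common ancestor with each other than either does with Ophieus, so Ophieus is the least closely related of the three.

Ophieus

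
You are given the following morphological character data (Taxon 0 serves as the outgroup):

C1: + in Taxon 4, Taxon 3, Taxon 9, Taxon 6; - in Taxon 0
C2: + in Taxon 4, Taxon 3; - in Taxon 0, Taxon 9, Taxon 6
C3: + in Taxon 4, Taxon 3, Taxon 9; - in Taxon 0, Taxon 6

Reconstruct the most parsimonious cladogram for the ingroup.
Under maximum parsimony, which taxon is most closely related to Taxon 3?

The outgroup has state '-' for every character, so '+' is the derived state throughout.
C1 (derived state '+') is shared by all ingroup taxa — unites the whole ingroup.
C2: derived state '+' in Taxon 3 and Taxon 4 only — synapomorphy for {Taxon 3, Taxon 4}.
C3: derived state '+' in Taxon 3, Taxon 4, and Taxon 9 only — synapomorphy for {Taxon 3, Taxon 4, Taxon 9}.
Most parsimonious ingroup topology: ((Taxon 9,(Taxon 3,Taxon 4)),Taxon 6).
Taxon 3 and Taxon 4 form a cherry on this tree, so they are sister taxa.

Taxon 4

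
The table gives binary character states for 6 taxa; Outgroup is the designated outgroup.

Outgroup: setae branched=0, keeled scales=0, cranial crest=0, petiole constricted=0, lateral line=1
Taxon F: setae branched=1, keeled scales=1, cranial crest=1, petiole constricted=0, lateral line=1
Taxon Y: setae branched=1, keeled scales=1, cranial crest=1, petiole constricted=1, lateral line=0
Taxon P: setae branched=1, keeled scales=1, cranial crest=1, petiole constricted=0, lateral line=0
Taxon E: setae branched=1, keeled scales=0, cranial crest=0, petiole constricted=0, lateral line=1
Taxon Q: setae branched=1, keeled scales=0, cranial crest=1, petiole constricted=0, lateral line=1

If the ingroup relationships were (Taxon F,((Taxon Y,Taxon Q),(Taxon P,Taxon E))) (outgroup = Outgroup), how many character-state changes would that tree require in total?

Map each character onto (Taxon F,((Taxon Y,Taxon Q),(Taxon P,Taxon E))) (rooted by Outgroup) and count the minimum state changes it requires (Fitch parsimony):
setae branched: 1; keeled scales: 3; cranial crest: 2; petiole constricted: 1; lateral line: 2.
Total tree length = 9.

9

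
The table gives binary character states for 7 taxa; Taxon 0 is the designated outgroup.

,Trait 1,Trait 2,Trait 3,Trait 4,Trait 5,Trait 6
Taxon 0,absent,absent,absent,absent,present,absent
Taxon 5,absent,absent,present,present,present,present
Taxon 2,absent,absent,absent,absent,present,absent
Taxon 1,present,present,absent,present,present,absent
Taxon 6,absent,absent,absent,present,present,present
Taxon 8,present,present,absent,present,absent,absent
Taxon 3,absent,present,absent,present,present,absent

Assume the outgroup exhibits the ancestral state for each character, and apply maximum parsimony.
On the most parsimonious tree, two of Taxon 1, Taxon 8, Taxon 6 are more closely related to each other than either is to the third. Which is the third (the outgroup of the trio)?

Character polarity is set by the outgroup: the derived state is whichever differs from the outgroup's state, so for Trait 5 the derived state is 'absent', and for the remaining characters it is 'present'.
Trait 1: derived state 'present' in Taxon 1 and Taxon 8 only — synapomorphy for {Taxon 1, Taxon 8}.
Trait 2: derived state 'present' in Taxon 1, Taxon 3, and Taxon 8 only — synapomorphy for {Taxon 1, Taxon 3, Taxon 8}.
Trait 3: derived state 'present' in Taxon 5 only — an autapomorphy, so it tells us nothing about relationships among taxa.
Only Taxon 1, Taxon 3, Taxon 5, Taxon 6, and Taxon 8 show the derived state 'present' for Trait 4, supporting them as a clade.
Trait 5 (derived state 'absent') is unique to Taxon 8 (autapomorphy; uninformative for grouping).
Trait 6 (derived state 'present') is shared by Taxon 5 and Taxon 6 — a synapomorphy uniting that clade.
Most parsimonious ingroup topology: (((Taxon 5,Taxon 6),((Taxon 1,Taxon 8),Taxon 3)),Taxon 2).
Taxon 8 and Taxon 1 share a more recent common ancestor with each other than either does with Taxon 6, so Taxon 6 is the least closely related of the three.

Taxon 6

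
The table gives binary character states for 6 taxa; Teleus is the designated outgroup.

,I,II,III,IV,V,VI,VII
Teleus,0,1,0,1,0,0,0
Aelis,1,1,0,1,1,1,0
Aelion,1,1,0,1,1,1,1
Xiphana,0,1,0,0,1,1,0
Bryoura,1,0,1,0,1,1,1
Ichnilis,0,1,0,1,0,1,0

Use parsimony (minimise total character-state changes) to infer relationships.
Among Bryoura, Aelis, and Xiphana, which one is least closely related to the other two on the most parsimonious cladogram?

Xiphana

Character polarity is set by the outgroup: the derived state is whichever differs from the outgroup's state, so for II, IV the derived state is '0', and for the remaining characters it is '1'.
Only Aelion, Aelis, and Bryoura show the derived state '1' for I, supporting them as a clade.
II: derived state '0' in Bryoura only — an autapomorphy, so it tells us nothing about relationships among taxa.
III (derived state '1') is unique to Bryoura (autapomorphy; uninformative for grouping).
IV groups Bryoura and Xiphana, which is incompatible with the clades supported by the remaining characters; treating it as convergent (homoplasy) costs fewer steps than any alternative tree.
Only Aelion, Aelis, Bryoura, and Xiphana show the derived state '1' for V, supporting them as a clade.
All ingroup taxa share the derived state '1' for VI; it defines the ingroup but does not resolve relationships within it.
VII: derived state '1' in Aelion and Bryoura only — synapomorphy for {Aelion, Bryoura}.
Most parsimonious ingroup topology: (((Aelis,(Aelion,Bryoura)),Xiphana),Ichnilis).
Aelis and Bryoura share a more recent common ancestor with each other than either does with Xiphana, so Xiphana is the least closely related of the three.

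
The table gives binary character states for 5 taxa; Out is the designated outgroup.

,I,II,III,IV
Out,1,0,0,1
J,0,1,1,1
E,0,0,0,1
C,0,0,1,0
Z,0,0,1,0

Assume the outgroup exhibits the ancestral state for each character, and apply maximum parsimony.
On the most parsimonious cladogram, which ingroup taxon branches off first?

Character polarity is set by the outgroup: the derived state is whichever differs from the outgroup's state, so for I, IV the derived state is '0', and for the remaining characters it is '1'.
I (derived state '0') is shared by all ingroup taxa — unites the whole ingroup.
II: derived state '1' in J only — an autapomorphy, so it tells us nothing about relationships among taxa.
Only C, J, and Z show the derived state '1' for III, supporting them as a clade.
Only C and Z show the derived state '0' for IV, supporting them as a clade.
Most parsimonious ingroup topology: ((J,(C,Z)),E).
E is sister to the clade containing all other ingroup taxa, so it is the earliest-diverging (most basal) ingroup lineage.

E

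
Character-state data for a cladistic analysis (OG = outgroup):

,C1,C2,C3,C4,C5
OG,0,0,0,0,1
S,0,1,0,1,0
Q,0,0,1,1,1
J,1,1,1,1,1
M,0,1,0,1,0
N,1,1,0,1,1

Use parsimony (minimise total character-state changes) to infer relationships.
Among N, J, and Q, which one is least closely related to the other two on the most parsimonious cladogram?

Q

Character polarity is set by the outgroup: the derived state is whichever differs from the outgroup's state, so for C5 the derived state is '0', and for the remaining characters it is '1'.
C1 (derived state '1') is shared by J and N — a synapomorphy uniting that clade.
Only J, M, N, and S show the derived state '1' for C2, supporting them as a clade.
C3 groups J and Q, which is incompatible with the clades supported by the remaining characters; treating it as convergent (homoplasy) costs fewer steps than any alternative tree.
C4 (derived state '1') is shared by all ingroup taxa — unites the whole ingroup.
C5 (derived state '0') is shared by M and S — a synapomorphy uniting that clade.
Most parsimonious ingroup topology: (((S,M),(J,N)),Q).
N and J share a more recent common ancestor with each other than either does with Q, so Q is the least closely related of the three.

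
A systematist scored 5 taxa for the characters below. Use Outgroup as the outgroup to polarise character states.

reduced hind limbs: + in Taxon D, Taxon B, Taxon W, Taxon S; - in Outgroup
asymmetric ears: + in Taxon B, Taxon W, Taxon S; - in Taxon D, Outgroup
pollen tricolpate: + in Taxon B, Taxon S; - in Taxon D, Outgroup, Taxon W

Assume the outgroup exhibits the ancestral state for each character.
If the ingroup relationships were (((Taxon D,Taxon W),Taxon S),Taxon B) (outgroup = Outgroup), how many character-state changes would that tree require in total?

Map each character onto (((Taxon D,Taxon W),Taxon S),Taxon B) (rooted by Outgroup) and count the minimum state changes it requires (Fitch parsimony):
reduced hind limbs: 1; asymmetric ears: 2; pollen tricolpate: 2.
Total tree length = 5.

5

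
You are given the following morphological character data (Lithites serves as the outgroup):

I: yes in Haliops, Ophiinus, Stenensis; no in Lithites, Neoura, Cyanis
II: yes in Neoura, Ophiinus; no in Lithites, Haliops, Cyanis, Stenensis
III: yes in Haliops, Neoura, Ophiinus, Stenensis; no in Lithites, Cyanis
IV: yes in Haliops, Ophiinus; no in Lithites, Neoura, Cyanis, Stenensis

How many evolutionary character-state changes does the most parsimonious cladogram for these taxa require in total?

5

The outgroup has state 'no' for every character, so 'yes' is the derived state throughout.
I (derived state 'yes') is shared by Haliops, Ophiinus, and Stenensis — a synapomorphy uniting that clade.
II (state 'yes') occurs in Neoura and Ophiinus but conflicts with the nesting implied by the other characters — most parsimoniously interpreted as homoplasy.
III: derived state 'yes' in Haliops, Neoura, Ophiinus, and Stenensis only — synapomorphy for {Haliops, Neoura, Ophiinus, Stenensis}.
IV: derived state 'yes' in Haliops and Ophiinus only — synapomorphy for {Haliops, Ophiinus}.
Most parsimonious ingroup topology: ((((Haliops,Ophiinus),Stenensis),Neoura),Cyanis).
Changes per character on this tree: I: 1; II: 2; III: 1; IV: 1.
Total = 5.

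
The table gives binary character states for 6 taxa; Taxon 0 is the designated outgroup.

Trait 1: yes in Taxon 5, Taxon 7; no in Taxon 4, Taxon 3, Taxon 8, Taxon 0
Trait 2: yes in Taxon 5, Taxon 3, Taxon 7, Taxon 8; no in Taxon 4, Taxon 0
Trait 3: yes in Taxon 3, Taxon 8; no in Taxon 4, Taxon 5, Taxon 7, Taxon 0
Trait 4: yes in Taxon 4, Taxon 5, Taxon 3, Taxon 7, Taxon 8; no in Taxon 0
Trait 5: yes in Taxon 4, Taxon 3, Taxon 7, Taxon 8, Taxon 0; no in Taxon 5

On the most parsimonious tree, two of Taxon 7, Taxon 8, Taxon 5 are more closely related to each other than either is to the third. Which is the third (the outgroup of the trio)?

Character polarity is set by the outgroup: the derived state is whichever differs from the outgroup's state, so for Trait 5 the derived state is 'no', and for the remaining characters it is 'yes'.
Trait 1 (derived state 'yes') is shared by Taxon 5 and Taxon 7 — a synapomorphy uniting that clade.
Trait 2: derived state 'yes' in Taxon 3, Taxon 5, Taxon 7, and Taxon 8 only — synapomorphy for {Taxon 3, Taxon 5, Taxon 7, Taxon 8}.
Only Taxon 3 and Taxon 8 show the derived state 'yes' for Trait 3, supporting them as a clade.
Trait 4 (derived state 'yes') is shared by all ingroup taxa — unites the whole ingroup.
Trait 5 (derived state 'no') is unique to Taxon 5 (autapomorphy; uninformative for grouping).
Most parsimonious ingroup topology: (((Taxon 5,Taxon 7),(Taxon 3,Taxon 8)),Taxon 4).
Taxon 7 and Taxon 5 share a more recent common ancestor with each other than either does with Taxon 8, so Taxon 8 is the least closely related of the three.

Taxon 8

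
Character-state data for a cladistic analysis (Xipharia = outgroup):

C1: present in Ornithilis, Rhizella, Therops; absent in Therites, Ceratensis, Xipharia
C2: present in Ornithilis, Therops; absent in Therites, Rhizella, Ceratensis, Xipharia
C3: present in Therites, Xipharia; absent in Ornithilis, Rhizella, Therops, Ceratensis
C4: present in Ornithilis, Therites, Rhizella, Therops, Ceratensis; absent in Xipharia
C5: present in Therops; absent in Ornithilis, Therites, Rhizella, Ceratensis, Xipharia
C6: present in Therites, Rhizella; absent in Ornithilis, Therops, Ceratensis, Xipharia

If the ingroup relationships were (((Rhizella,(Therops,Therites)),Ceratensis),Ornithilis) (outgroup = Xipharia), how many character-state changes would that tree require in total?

Map each character onto (((Rhizella,(Therops,Therites)),Ceratensis),Ornithilis) (rooted by Xipharia) and count the minimum state changes it requires (Fitch parsimony):
C1: 3; C2: 2; C3: 2; C4: 1; C5: 1; C6: 2.
Total tree length = 11.

11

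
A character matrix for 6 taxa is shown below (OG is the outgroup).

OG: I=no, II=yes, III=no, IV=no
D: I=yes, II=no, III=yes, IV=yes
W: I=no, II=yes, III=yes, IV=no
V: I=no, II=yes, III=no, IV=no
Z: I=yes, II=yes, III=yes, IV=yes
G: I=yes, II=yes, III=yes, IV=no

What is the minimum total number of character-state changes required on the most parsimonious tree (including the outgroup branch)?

Character polarity is set by the outgroup: the derived state is whichever differs from the outgroup's state, so for II the derived state is 'no', and for the remaining characters it is 'yes'.
I: derived state 'yes' in D, G, and Z only — synapomorphy for {D, G, Z}.
II (derived state 'no') is unique to D (autapomorphy; uninformative for grouping).
III (derived state 'yes') is shared by D, G, W, and Z — a synapomorphy uniting that clade.
IV: derived state 'yes' in D and Z only — synapomorphy for {D, Z}.
Most parsimonious ingroup topology: ((((D,Z),G),W),V).
Changes per character on this tree: I: 1; II: 1; III: 1; IV: 1.
Total = 4.

4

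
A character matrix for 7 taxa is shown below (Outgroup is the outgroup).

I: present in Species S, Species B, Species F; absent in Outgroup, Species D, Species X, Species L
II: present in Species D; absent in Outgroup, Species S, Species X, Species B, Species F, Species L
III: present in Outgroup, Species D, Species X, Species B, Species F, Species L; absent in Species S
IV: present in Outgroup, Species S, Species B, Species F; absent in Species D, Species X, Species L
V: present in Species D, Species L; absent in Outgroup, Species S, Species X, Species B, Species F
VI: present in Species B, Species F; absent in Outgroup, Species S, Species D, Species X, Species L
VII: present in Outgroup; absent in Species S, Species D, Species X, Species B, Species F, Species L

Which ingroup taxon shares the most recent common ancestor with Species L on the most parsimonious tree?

Character polarity is set by the outgroup: the derived state is whichever differs from the outgroup's state, so for III, IV, VII the derived state is 'absent', and for the remaining characters it is 'present'.
I (derived state 'present') is shared by Species B, Species F, and Species S — a synapomorphy uniting that clade.
II: derived state 'present' in Species D only — an autapomorphy, so it tells us nothing about relationships among taxa.
III: derived state 'absent' in Species S only — an autapomorphy, so it tells us nothing about relationships among taxa.
Only Species D, Species L, and Species X show the derived state 'absent' for IV, supporting them as a clade.
V (derived state 'present') is shared by Species D and Species L — a synapomorphy uniting that clade.
Only Species B and Species F show the derived state 'present' for VI, supporting them as a clade.
All ingroup taxa share the derived state 'absent' for VII; it defines the ingroup but does not resolve relationships within it.
Most parsimonious ingroup topology: ((Species S,(Species B,Species F)),((Species D,Species L),Species X)).
Species L and Species D form a cherry on this tree, so they are sister taxa.

Species D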